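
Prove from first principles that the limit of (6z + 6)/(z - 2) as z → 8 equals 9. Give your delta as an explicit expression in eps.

Suppose eps > 0. We want delta > 0 with 0 < |z − 8| < delta ⇒ |(6z + 6)/(z - 2) − 9| < eps.
Combining over a common denominator, (6z + 6)/(z - 2) − 9 = [(6z + 6)·6 − 54·(z - 2)] / [6·(z - 2)] = -18(z − 8) / (6(z - 2)).
So |(6z + 6)/(z - 2) − 9| = 18|z − 8| / (6·|z − 2|).
Restrict delta ≤ 3. Then |z − 8| < 3 gives |z − 2| = |(z − 8) + 6| ≥ 6 − 3 = 3.
Hence |(6z + 6)/(z - 2) − 9| < 18|z − 8|/(6·3) = |z − 8|, which is < eps once |z − 8| < eps.
Take delta = min(3, eps). Then 0 < |z − 8| < delta forces both bounds, so |(6z + 6)/(z - 2) − 9| < eps.

delta = min(3, eps)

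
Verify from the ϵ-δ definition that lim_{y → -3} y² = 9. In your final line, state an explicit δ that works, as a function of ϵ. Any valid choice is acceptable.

Let ϵ > 0 be given. We seek δ > 0 with 0 < |y + 3| < δ ⇒ |y² − 9| < ϵ.
Factor: y² − 9 = (y + 3)(y - 3), so |y² − 9| = |y + 3|·|y - 3|.
Restrict δ ≤ 1. Then |y + 3| < 1 gives |y| < 4, so by the triangle inequality |y - 3| ≤ 4 + 3 = 7.
Hence |y² − 9| ≤ 7|y + 3|, which is < ϵ once |y + 3| < ϵ/7.
Take δ = min(1, ϵ/7). If 0 < |y + 3| < δ then both bounds hold and |y² − 9| ≤ 7|y + 3| < 7·(ϵ/7) = ϵ.

δ = min(1, ϵ/7)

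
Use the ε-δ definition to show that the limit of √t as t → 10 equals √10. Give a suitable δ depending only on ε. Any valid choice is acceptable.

Let ε > 0. We want δ > 0 such that 0 < |t − 10| < δ implies |√t − √10| < ε.
Rationalise: √t − √10 = (t − 10)/(√t + √10), so |√t − √10| = |t − 10|/(√t + √10).
Restrict δ ≤ 10 so that |t − 10| < 10 forces t > 0, and then √t + √10 > √10.
Hence |√t − √10| < |t − 10|/√10, which is < ε once |t − 10| < √10·ε.
Take δ = min(10, √10·ε). If 0 < |t − 10| < δ then t > 0 and |√t − √10| < |t − 10|/√10 < ε.

δ = min(10, √10·ε)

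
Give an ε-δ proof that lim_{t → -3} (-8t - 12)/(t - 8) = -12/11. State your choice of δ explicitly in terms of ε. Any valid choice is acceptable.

Let ε > 0 be given. We want δ > 0 with 0 < |t + 3| < δ ⇒ |(-8t - 12)/(t - 8) + 12/11| < ε.
Combining over a common denominator, (-8t - 12)/(t - 8) + 12/11 = [(-8t - 12)·(-11) − 12·(t - 8)] / [(-11)·(t - 8)] = 76(t + 3) / ((-11)(t - 8)).
So |(-8t - 12)/(t - 8) + 12/11| = 76|t + 3| / (11·|t − 8|).
Restrict δ ≤ 11/2. Then |t + 3| < 11/2 gives |t − 8| = |(t + 3) + (-11)| ≥ 11 − 11/2 = 11/2.
Hence |(-8t - 12)/(t - 8) + 12/11| < 76|t + 3|/(11·(11/2)) = (152/121)|t + 3|, which is < ε once |t + 3| < (121/152)ε.
Take δ = min(11/2, (121/152)ε). Then 0 < |t + 3| < δ forces both bounds, so |(-8t - 12)/(t - 8) + 12/11| < ε.

δ = min(11/2, (121/152)ε)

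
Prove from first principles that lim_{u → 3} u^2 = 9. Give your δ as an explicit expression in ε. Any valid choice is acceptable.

δ = min(1, ε/7)

Fix ε > 0. We seek δ > 0 with 0 < |u − 3| < δ ⇒ |u^2 − 9| < ε.
Factor: u^2 − 9 = (u − 3)(u + 3), so |u^2 − 9| = |u − 3|·|u + 3|.
Restrict δ ≤ 1. Then |u − 3| < 1 gives |u| < 4, so by the triangle inequality |u + 3| ≤ 4 + 3 = 7.
Hence |u^2 − 9| ≤ 7|u − 3|, which is < ε once |u − 3| < ε/7.
Take δ = min(1, ε/7). If 0 < |u − 3| < δ then both bounds hold and |u^2 − 9| ≤ 7|u − 3| < 7·(ε/7) = ε.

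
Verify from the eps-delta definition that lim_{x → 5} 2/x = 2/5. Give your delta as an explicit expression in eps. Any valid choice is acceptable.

delta = min(5/2, (25/4)eps)

Suppose eps > 0. We seek delta > 0 such that 0 < |x − 5| < delta implies |2/x − (2/5)| < eps.
|2/x − (2/5)| = 2·|5 − x|/(5·|x|) = 2|x − 5|/(5|x|).
Require delta ≤ 5/2 so that |x| > 5 − 5/2 = 5/2, hence 5|x| > 25/2.
Then |2/x − (2/5)| < 2|x − 5|/(25/2), which is < eps when |x − 5| < (25/4)eps.
Take delta = min(5/2, (25/4)eps). Then 0 < |x − 5| < delta gives both |x − 5| < 5/2 and |x − 5| < (25/4)eps, so |2/x − (2/5)| < eps.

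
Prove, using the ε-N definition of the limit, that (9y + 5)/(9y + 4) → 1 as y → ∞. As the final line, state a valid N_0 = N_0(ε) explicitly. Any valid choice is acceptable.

Let ε > 0 be given. We seek N_0 > 0 such that y > N_0 implies |(9y + 5)/(9y + 4) − 1| < ε.
(9y + 5)/(9y + 4) − 1 = (9(9y + 5) − 9(9y + 4)) / (9(9y + 4)) = 9/(9(9y + 4)).
For y > 0 we have 9y + 4 > 9y, so |(9y + 5)/(9y + 4) − 1| = 9/(9(9y + 4)) < 9/(9·9y) = (1/9)/y.
Thus |(9y + 5)/(9y + 4) − 1| < ε whenever y > (1/9)/ε.
Take N_0 = (1/9)/ε. If y > N_0 then |(9y + 5)/(9y + 4) − 1| < (1/9)/y < ε.

N_0 = (1/9)/ε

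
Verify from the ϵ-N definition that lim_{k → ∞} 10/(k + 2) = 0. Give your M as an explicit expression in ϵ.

Let ϵ > 0 be given. For k ≥ 1, |10/(k + 2) − 0| = 10/(k + 2) ≤ 10/k.
We need 10/k < ϵ, i.e. k > 10/ϵ.
Take M = 10/ϵ. If k > M then |10/(k + 2)| ≤ 10/k < ϵ.

M = 10/ϵ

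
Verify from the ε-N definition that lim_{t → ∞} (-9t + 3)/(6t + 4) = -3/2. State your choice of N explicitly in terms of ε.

N = (3/2)/ε

Suppose ε > 0. We seek N > 0 such that t > N implies |(-9t + 3)/(6t + 4) + 3/2| < ε.
(-9t + 3)/(6t + 4) + 3/2 = (6(-9t + 3) − (-9)(6t + 4)) / (6(6t + 4)) = 54/(6(6t + 4)).
For t > 0 we have 6t + 4 > 6t, so |(-9t + 3)/(6t + 4) + 3/2| = 54/(6(6t + 4)) < 54/(6·6t) = (3/2)/t.
Thus |(-9t + 3)/(6t + 4) + 3/2| < ε whenever t > (3/2)/ε.
Take N = (3/2)/ε. If t > N then |(-9t + 3)/(6t + 4) + 3/2| < (3/2)/t < ε.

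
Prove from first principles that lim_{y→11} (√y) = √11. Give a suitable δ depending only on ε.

δ = min(11, √11·ε)

Suppose ε > 0. We want δ > 0 such that 0 < |y − 11| < δ implies |√y − √11| < ε.
Multiplying by the conjugate, |√y − √11| = |y − 11|/(√y + √11).
Restrict δ ≤ 11 so that |y − 11| < 11 forces y > 0, and then √y + √11 > √11.
Hence |√y − √11| < |y − 11|/√11, which is < ε once |y − 11| < √11·ε.
Take δ = min(11, √11·ε). If 0 < |y − 11| < δ then y > 0 and |√y − √11| < |y − 11|/√11 < ε.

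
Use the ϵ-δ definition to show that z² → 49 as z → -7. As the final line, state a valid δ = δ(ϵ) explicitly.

δ = min(2, ϵ/16)

Fix ϵ > 0. We seek δ > 0 with 0 < |z + 7| < δ ⇒ |z² − 49| < ϵ.
Factor: z² − 49 = (z + 7)(z - 7), so |z² − 49| = |z + 7|·|z - 7|.
Impose δ ≤ 2 so that |z| < 9; then |z - 7| ≤ 16.
Hence |z² − 49| ≤ 16|z + 7|, which is < ϵ once |z + 7| < ϵ/16.
Take δ = min(2, ϵ/16). If 0 < |z + 7| < δ then both bounds hold and |z² − 49| ≤ 16|z + 7| < 16·(ϵ/16) = ϵ.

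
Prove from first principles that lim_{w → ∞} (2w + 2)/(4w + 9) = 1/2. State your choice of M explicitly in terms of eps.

M = (5/8)/eps

Suppose eps > 0. We seek M > 0 such that w > M implies |(2w + 2)/(4w + 9) − (1/2)| < eps.
(2w + 2)/(4w + 9) − (1/2) = (4(2w + 2) − 2(4w + 9)) / (4(4w + 9)) = -10/(4(4w + 9)).
For w > 0 we have 4w + 9 > 4w, so |(2w + 2)/(4w + 9) − (1/2)| = 10/(4(4w + 9)) < 10/(4·4w) = (5/8)/w.
Thus |(2w + 2)/(4w + 9) − (1/2)| < eps whenever w > (5/8)/eps.
Take M = (5/8)/eps. If w > M then |(2w + 2)/(4w + 9) − (1/2)| < (5/8)/w < eps.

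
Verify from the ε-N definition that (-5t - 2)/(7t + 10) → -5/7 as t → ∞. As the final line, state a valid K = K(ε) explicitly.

K = (36/49)/ε

Let ε > 0. We seek K > 0 such that t > K implies |(-5t - 2)/(7t + 10) + 5/7| < ε.
(-5t - 2)/(7t + 10) + 5/7 = (7(-5t - 2) − (-5)(7t + 10)) / (7(7t + 10)) = 36/(7(7t + 10)).
For t > 0 we have 7t + 10 > 7t, so |(-5t - 2)/(7t + 10) + 5/7| = 36/(7(7t + 10)) < 36/(7·7t) = (36/49)/t.
Thus |(-5t - 2)/(7t + 10) + 5/7| < ε whenever t > (36/49)/ε.
Take K = (36/49)/ε. If t > K then |(-5t - 2)/(7t + 10) + 5/7| < (36/49)/t < ε.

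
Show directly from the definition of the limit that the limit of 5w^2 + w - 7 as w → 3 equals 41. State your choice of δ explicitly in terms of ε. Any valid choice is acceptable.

δ = min(2, ε/41)

Fix ε > 0. We want δ > 0 such that 0 < |w − 3| < δ implies |(5w^2 + w - 7) − 41| < ε.
(5w^2 + w - 7) − 41 = 5w^2 + w - 48 = (w − 3)(5w + 16).
So |(5w^2 + w - 7) − 41| = |w − 3|·|5w + 16|.
Assume first that |w − 3| < 2, so |w| < 5. Then |5w + 16| ≤ 5·5 + 16 = 41.
Hence |(5w^2 + w - 7) − 41| ≤ 41|w − 3| < ε provided |w − 3| < ε/41.
Take δ = min(2, ε/41). Then 0 < |w − 3| < δ gives both |w − 3| < 2 and |w − 3| < ε/41, so |(5w^2 + w - 7) − 41| < ε.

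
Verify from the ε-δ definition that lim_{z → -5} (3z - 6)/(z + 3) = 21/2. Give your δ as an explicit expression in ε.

δ = min(1, (2/15)ε)

Suppose ε > 0. We want δ > 0 with 0 < |z + 5| < δ ⇒ |(3z - 6)/(z + 3) − (21/2)| < ε.
Combining over a common denominator, (3z - 6)/(z + 3) − (21/2) = [(3z - 6)·(-2) − (-21)·(z + 3)] / [(-2)·(z + 3)] = 15(z + 5) / ((-2)(z + 3)).
So |(3z - 6)/(z + 3) − (21/2)| = 15|z + 5| / (2·|z + 3|).
Restrict δ ≤ 1. Then |z + 5| < 1 gives |z + 3| = |(z + 5) + (-2)| ≥ 2 − 1 = 1.
Hence |(3z - 6)/(z + 3) − (21/2)| < 15|z + 5|/(2·1) = (15/2)|z + 5|, which is < ε once |z + 5| < (2/15)ε.
Take δ = min(1, (2/15)ε). Then 0 < |z + 5| < δ forces both bounds, so |(3z - 6)/(z + 3) − (21/2)| < ε.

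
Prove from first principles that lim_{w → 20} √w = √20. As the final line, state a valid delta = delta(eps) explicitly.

Let eps > 0 be given. We want delta > 0 such that 0 < |w − 20| < delta implies |√w − √20| < eps.
Rationalise: √w − √20 = (w − 20)/(√w + √20), so |√w − √20| = |w − 20|/(√w + √20).
Restrict delta ≤ 20 so that |w − 20| < 20 forces w > 0, and then √w + √20 > √20.
Hence |√w − √20| < |w − 20|/√20, which is < eps once |w − 20| < √20·eps.
Take delta = min(20, √20·eps). If 0 < |w − 20| < delta then w > 0 and |√w − √20| < |w − 20|/√20 < eps.

delta = min(20, √20·eps)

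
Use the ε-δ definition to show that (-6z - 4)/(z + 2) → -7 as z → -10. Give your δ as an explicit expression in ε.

Suppose ε > 0. We want δ > 0 with 0 < |z + 10| < δ ⇒ |(-6z - 4)/(z + 2) + 7| < ε.
Combining over a common denominator, (-6z - 4)/(z + 2) + 7 = [(-6z - 4)·(-8) − 56·(z + 2)] / [(-8)·(z + 2)] = -8(z + 10) / ((-8)(z + 2)).
So |(-6z - 4)/(z + 2) + 7| = 8|z + 10| / (8·|z + 2|).
Restrict δ ≤ 4. Then |z + 10| < 4 gives |z + 2| = |(z + 10) + (-8)| ≥ 8 − 4 = 4.
Hence |(-6z - 4)/(z + 2) + 7| < 8|z + 10|/(8·4) = (1/4)|z + 10|, which is < ε once |z + 10| < 4ε.
Take δ = min(4, 4ε). Then 0 < |z + 10| < δ forces both bounds, so |(-6z - 4)/(z + 2) + 7| < ε.

δ = min(4, 4ε)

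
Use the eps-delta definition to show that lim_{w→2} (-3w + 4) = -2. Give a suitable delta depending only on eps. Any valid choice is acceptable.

Let eps > 0 be given. We need delta > 0 so that 0 < |w − 2| < delta implies |(-3w + 4) + 2| < eps.
|(-3w + 4) + 2| = |-3w + 6| = 3|w − 2|.
So 3|w − 2| < eps exactly when |w − 2| < eps/3.
Choosing delta = eps/3 gives |(-3w + 4) + 2| = 3|w − 2| < eps whenever |w − 2| < delta.

delta = eps/3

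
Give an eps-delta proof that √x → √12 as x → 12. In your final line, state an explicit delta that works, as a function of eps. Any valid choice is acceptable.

Fix eps > 0. We want delta > 0 such that 0 < |x − 12| < delta implies |√x − √12| < eps.
Rationalise: √x − √12 = (x − 12)/(√x + √12), so |√x − √12| = |x − 12|/(√x + √12).
Restrict delta ≤ 12 so that |x − 12| < 12 forces x > 0, and then √x + √12 > √12.
Hence |√x − √12| < |x − 12|/√12, which is < eps once |x − 12| < √12·eps.
Take delta = min(12, √12·eps). If 0 < |x − 12| < delta then x > 0 and |√x − √12| < |x − 12|/√12 < eps.

delta = min(12, √12·eps)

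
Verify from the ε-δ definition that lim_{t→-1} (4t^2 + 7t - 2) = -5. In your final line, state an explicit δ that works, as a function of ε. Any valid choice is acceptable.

δ = min(1, ε/11)

Fix ε > 0. We want δ > 0 such that 0 < |t + 1| < δ implies |(4t^2 + 7t - 2) + 5| < ε.
(4t^2 + 7t - 2) + 5 = 4t^2 + 7t + 3 = (t + 1)(4t + 3).
So |(4t^2 + 7t - 2) + 5| = |t + 1|·|4t + 3|.
Require δ ≤ 1. Then |t + 1| < 1 gives |t| < 2, and by the triangle inequality |4t + 3| ≤ 4·2 + 3 = 11.
Hence |(4t^2 + 7t - 2) + 5| ≤ 11|t + 1| < ε provided |t + 1| < ε/11.
Take δ = min(1, ε/11). Then 0 < |t + 1| < δ gives both |t + 1| < 1 and |t + 1| < ε/11, so |(4t^2 + 7t - 2) + 5| < ε.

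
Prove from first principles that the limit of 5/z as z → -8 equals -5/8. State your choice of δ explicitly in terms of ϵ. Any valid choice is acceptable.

Let ϵ > 0 be given. We seek δ > 0 such that 0 < |z + 8| < δ implies |5/z + 5/8| < ϵ.
|5/z + 5/8| = 5·|-8 − z|/(8·|z|) = 5|z + 8|/(8|z|).
Require δ ≤ 4 so that |z| > 8 − 4 = 4, hence 8|z| > 32.
Then |5/z + 5/8| < 5|z + 8|/32, which is < ϵ when |z + 8| < (32/5)ϵ.
Take δ = min(4, (32/5)ϵ). Then 0 < |z + 8| < δ gives both |z + 8| < 4 and |z + 8| < (32/5)ϵ, so |5/z + 5/8| < ϵ.

δ = min(4, (32/5)ϵ)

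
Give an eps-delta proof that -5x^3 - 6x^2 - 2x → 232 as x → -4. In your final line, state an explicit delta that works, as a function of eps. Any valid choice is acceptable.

Suppose eps > 0. We want delta > 0 such that 0 < |x + 4| < delta implies |(-5x^3 - 6x^2 - 2x) − 232| < eps.
(-5x^3 - 6x^2 - 2x) − 232 = -5x^3 - 6x^2 - 2x - 232 = (x + 4)(-5x^2 + 14x - 58).
So |(-5x^3 - 6x^2 - 2x) − 232| = |x + 4|·|-5x^2 + 14x - 58|.
Require delta ≤ 2. Then |x + 4| < 2 gives |x| < 6, and by the triangle inequality |-5x^2 + 14x - 58| ≤ 5·6^2 + 14·6 + 58 = 322.
Hence |(-5x^3 - 6x^2 - 2x) − 232| ≤ 322|x + 4| < eps provided |x + 4| < eps/322.
Choosing delta = min(2, eps/322) ensures both conditions, hence |(-5x^3 - 6x^2 - 2x) − 232| < eps.

delta = min(2, eps/322)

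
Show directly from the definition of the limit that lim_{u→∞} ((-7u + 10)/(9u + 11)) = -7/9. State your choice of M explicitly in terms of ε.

M = (167/81)/ε

Let ε > 0 be given. We seek M > 0 such that u > M implies |(-7u + 10)/(9u + 11) + 7/9| < ε.
(-7u + 10)/(9u + 11) + 7/9 = (9(-7u + 10) − (-7)(9u + 11)) / (9(9u + 11)) = 167/(9(9u + 11)).
For u > 0 we have 9u + 11 > 9u, so |(-7u + 10)/(9u + 11) + 7/9| = 167/(9(9u + 11)) < 167/(9·9u) = (167/81)/u.
Thus |(-7u + 10)/(9u + 11) + 7/9| < ε whenever u > (167/81)/ε.
Take M = (167/81)/ε. If u > M then |(-7u + 10)/(9u + 11) + 7/9| < (167/81)/u < ε.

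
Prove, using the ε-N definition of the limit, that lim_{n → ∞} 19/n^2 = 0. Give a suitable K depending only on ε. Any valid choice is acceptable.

Fix ε > 0. For n ≥ 1, |19/n^2 − 0| = 19/n^2.
19/n^2 < ε ⇔ n^2 > 19/ε ⇔ n > (19/ε)^{1/2}.
Take K = (19/ε)^{1/2}. Then n > K implies 19/n^2 < ε.

K = (19/ε)^{1/2}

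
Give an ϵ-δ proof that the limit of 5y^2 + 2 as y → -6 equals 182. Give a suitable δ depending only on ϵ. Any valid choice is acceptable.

Let ϵ > 0. We want δ > 0 such that 0 < |y + 6| < δ implies |(5y^2 + 2) − 182| < ϵ.
(5y^2 + 2) − 182 = 5y^2 - 180 = (y + 6)(5y - 30).
So |(5y^2 + 2) − 182| = |y + 6|·|5y - 30|.
Assume first that |y + 6| < 1, so |y| < 7. Then |5y - 30| ≤ 5·7 + 30 = 65.
Hence |(5y^2 + 2) − 182| ≤ 65|y + 6| < ϵ provided |y + 6| < ϵ/65.
Take δ = min(1, ϵ/65). Then 0 < |y + 6| < δ gives both |y + 6| < 1 and |y + 6| < ϵ/65, so |(5y^2 + 2) − 182| < ϵ.

δ = min(1, ϵ/65)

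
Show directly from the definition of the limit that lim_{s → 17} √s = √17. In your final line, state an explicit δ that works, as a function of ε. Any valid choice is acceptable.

Suppose ε > 0. We want δ > 0 such that 0 < |s − 17| < δ implies |√s − √17| < ε.
Rationalise: √s − √17 = (s − 17)/(√s + √17), so |√s − √17| = |s − 17|/(√s + √17).
Restrict δ ≤ 17 so that |s − 17| < 17 forces s > 0, and then √s + √17 > √17.
Hence |√s − √17| < |s − 17|/√17, which is < ε once |s − 17| < √17·ε.
Take δ = min(17, √17·ε). If 0 < |s − 17| < δ then s > 0 and |√s − √17| < |s − 17|/√17 < ε.

δ = min(17, √17·ε)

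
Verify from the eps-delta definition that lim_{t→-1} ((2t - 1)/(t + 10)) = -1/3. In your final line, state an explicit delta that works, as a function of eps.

Suppose eps > 0. We want delta > 0 with 0 < |t + 1| < delta ⇒ |(2t - 1)/(t + 10) + 1/3| < eps.
Combining over a common denominator, (2t - 1)/(t + 10) + 1/3 = [(2t - 1)·9 − (-3)·(t + 10)] / [9·(t + 10)] = 21(t + 1) / (9(t + 10)).
So |(2t - 1)/(t + 10) + 1/3| = 21|t + 1| / (9·|t + 10|).
Require delta ≤ 9/2, so |t + 10| ≥ |9| − |t + 1| > 9 − 9/2 = 9/2.
Hence |(2t - 1)/(t + 10) + 1/3| < 21|t + 1|/(9·(9/2)) = (14/27)|t + 1|, which is < eps once |t + 1| < (27/14)eps.
Take delta = min(9/2, (27/14)eps). Then 0 < |t + 1| < delta forces both bounds, so |(2t - 1)/(t + 10) + 1/3| < eps.

delta = min(9/2, (27/14)eps)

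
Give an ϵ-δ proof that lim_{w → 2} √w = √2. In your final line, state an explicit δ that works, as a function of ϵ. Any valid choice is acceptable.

Suppose ϵ > 0. We want δ > 0 such that 0 < |w − 2| < δ implies |√w − √2| < ϵ.
Multiplying by the conjugate, |√w − √2| = |w − 2|/(√w + √2).
Restrict δ ≤ 2 so that |w − 2| < 2 forces w > 0, and then √w + √2 > √2.
Hence |√w − √2| < |w − 2|/√2, which is < ϵ once |w − 2| < √2·ϵ.
Take δ = min(2, √2·ϵ). If 0 < |w − 2| < δ then w > 0 and |√w − √2| < |w − 2|/√2 < ϵ.

δ = min(2, √2·ϵ)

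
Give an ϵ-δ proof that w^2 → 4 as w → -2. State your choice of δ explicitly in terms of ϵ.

Suppose ϵ > 0. We seek δ > 0 with 0 < |w + 2| < δ ⇒ |w^2 − 4| < ϵ.
Factor: w^2 − 4 = (w + 2)(w - 2), so |w^2 − 4| = |w + 2|·|w - 2|.
Impose δ ≤ 2 so that |w| < 4; then |w - 2| ≤ 6.
Hence |w^2 − 4| ≤ 6|w + 2|, which is < ϵ once |w + 2| < ϵ/6.
Take δ = min(2, ϵ/6). If 0 < |w + 2| < δ then both bounds hold and |w^2 − 4| ≤ 6|w + 2| < 6·(ϵ/6) = ϵ.

δ = min(2, ϵ/6)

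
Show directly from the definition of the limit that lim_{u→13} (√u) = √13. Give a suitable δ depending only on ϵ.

δ = min(13, √13·ϵ)

Fix ϵ > 0. We want δ > 0 such that 0 < |u − 13| < δ implies |√u − √13| < ϵ.
Multiplying by the conjugate, |√u − √13| = |u − 13|/(√u + √13).
Restrict δ ≤ 13 so that |u − 13| < 13 forces u > 0, and then √u + √13 > √13.
Hence |√u − √13| < |u − 13|/√13, which is < ϵ once |u − 13| < √13·ϵ.
Take δ = min(13, √13·ϵ). If 0 < |u − 13| < δ then u > 0 and |√u − √13| < |u − 13|/√13 < ϵ.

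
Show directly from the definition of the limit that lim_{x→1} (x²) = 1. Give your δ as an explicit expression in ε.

Let ε > 0 be given. We seek δ > 0 with 0 < |x − 1| < δ ⇒ |x² − 1| < ε.
Factor: x² − 1 = (x − 1)(x + 1), so |x² − 1| = |x − 1|·|x + 1|.
Restrict δ ≤ 2. Then |x − 1| < 2 gives |x| < 3, so by the triangle inequality |x + 1| ≤ 3 + 1 = 4.
Hence |x² − 1| ≤ 4|x − 1|, which is < ε once |x − 1| < ε/4.
Take δ = min(2, ε/4). If 0 < |x − 1| < δ then both bounds hold and |x² − 1| ≤ 4|x − 1| < 4·(ε/4) = ε.

δ = min(2, ε/4)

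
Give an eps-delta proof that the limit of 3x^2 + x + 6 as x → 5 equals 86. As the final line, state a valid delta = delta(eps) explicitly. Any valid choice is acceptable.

Fix eps > 0. We want delta > 0 such that 0 < |x − 5| < delta implies |(3x^2 + x + 6) − 86| < eps.
(3x^2 + x + 6) − 86 = 3x^2 + x - 80 = (x − 5)(3x + 16).
So |(3x^2 + x + 6) − 86| = |x − 5|·|3x + 16|.
Require delta ≤ 2. Then |x − 5| < 2 gives |x| < 7, and by the triangle inequality |3x + 16| ≤ 3·7 + 16 = 37.
Hence |(3x^2 + x + 6) − 86| ≤ 37|x − 5| < eps provided |x − 5| < eps/37.
Choosing delta = min(2, eps/37) ensures both conditions, hence |(3x^2 + x + 6) − 86| < eps.

delta = min(2, eps/37)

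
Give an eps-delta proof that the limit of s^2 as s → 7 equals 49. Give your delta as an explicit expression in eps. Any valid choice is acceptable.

Fix eps > 0. We seek delta > 0 with 0 < |s − 7| < delta ⇒ |s^2 − 49| < eps.
Factor: s^2 − 49 = (s − 7)(s + 7), so |s^2 − 49| = |s − 7|·|s + 7|.
Restrict delta ≤ 1. Then |s − 7| < 1 gives |s| < 8, so by the triangle inequality |s + 7| ≤ 8 + 7 = 15.
Hence |s^2 − 49| ≤ 15|s − 7|, which is < eps once |s − 7| < eps/15.
Take delta = min(1, eps/15). If 0 < |s − 7| < delta then both bounds hold and |s^2 − 49| ≤ 15|s − 7| < 15·(eps/15) = eps.

delta = min(1, eps/15)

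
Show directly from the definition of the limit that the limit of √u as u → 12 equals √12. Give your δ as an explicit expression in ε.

Suppose ε > 0. We want δ > 0 such that 0 < |u − 12| < δ implies |√u − √12| < ε.
Multiplying by the conjugate, |√u − √12| = |u − 12|/(√u + √12).
Restrict δ ≤ 12 so that |u − 12| < 12 forces u > 0, and then √u + √12 > √12.
Hence |√u − √12| < |u − 12|/√12, which is < ε once |u − 12| < √12·ε.
Take δ = min(12, √12·ε). If 0 < |u − 12| < δ then u > 0 and |√u − √12| < |u − 12|/√12 < ε.

δ = min(12, √12·ε)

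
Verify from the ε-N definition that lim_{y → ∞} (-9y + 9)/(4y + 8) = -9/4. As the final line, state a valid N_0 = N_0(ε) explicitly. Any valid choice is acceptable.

N_0 = (27/4)/ε

Let ε > 0 be given. We seek N_0 > 0 such that y > N_0 implies |(-9y + 9)/(4y + 8) + 9/4| < ε.
(-9y + 9)/(4y + 8) + 9/4 = (4(-9y + 9) − (-9)(4y + 8)) / (4(4y + 8)) = 108/(4(4y + 8)).
For y > 0 we have 4y + 8 > 4y, so |(-9y + 9)/(4y + 8) + 9/4| = 108/(4(4y + 8)) < 108/(4·4y) = (27/4)/y.
Thus |(-9y + 9)/(4y + 8) + 9/4| < ε whenever y > (27/4)/ε.
Take N_0 = (27/4)/ε. If y > N_0 then |(-9y + 9)/(4y + 8) + 9/4| < (27/4)/y < ε.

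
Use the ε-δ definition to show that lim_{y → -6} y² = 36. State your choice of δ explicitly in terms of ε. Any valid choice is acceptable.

δ = min(1, ε/13)

Fix ε > 0. We seek δ > 0 with 0 < |y + 6| < δ ⇒ |y² − 36| < ε.
Factor: y² − 36 = (y + 6)(y - 6), so |y² − 36| = |y + 6|·|y - 6|.
Restrict δ ≤ 1. Then |y + 6| < 1 gives |y| < 7, so by the triangle inequality |y - 6| ≤ 7 + 6 = 13.
Hence |y² − 36| ≤ 13|y + 6|, which is < ε once |y + 6| < ε/13.
Take δ = min(1, ε/13). If 0 < |y + 6| < δ then both bounds hold and |y² − 36| ≤ 13|y + 6| < 13·(ε/13) = ε.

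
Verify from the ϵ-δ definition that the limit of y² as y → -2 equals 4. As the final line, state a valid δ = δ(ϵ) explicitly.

δ = min(1, ϵ/5)

Let ϵ > 0 be given. We seek δ > 0 with 0 < |y + 2| < δ ⇒ |y² − 4| < ϵ.
Factor: y² − 4 = (y + 2)(y - 2), so |y² − 4| = |y + 2|·|y - 2|.
Restrict δ ≤ 1. Then |y + 2| < 1 gives |y| < 3, so by the triangle inequality |y - 2| ≤ 3 + 2 = 5.
Hence |y² − 4| ≤ 5|y + 2|, which is < ϵ once |y + 2| < ϵ/5.
Take δ = min(1, ϵ/5). If 0 < |y + 2| < δ then both bounds hold and |y² − 4| ≤ 5|y + 2| < 5·(ϵ/5) = ϵ.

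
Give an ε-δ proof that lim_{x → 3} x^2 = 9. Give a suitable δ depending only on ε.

Fix ε > 0. We seek δ > 0 with 0 < |x − 3| < δ ⇒ |x^2 − 9| < ε.
Factor: x^2 − 9 = (x − 3)(x + 3), so |x^2 − 9| = |x − 3|·|x + 3|.
Impose δ ≤ 1 so that |x| < 4; then |x + 3| ≤ 7.
Hence |x^2 − 9| ≤ 7|x − 3|, which is < ε once |x − 3| < ε/7.
Take δ = min(1, ε/7). If 0 < |x − 3| < δ then both bounds hold and |x^2 − 9| ≤ 7|x − 3| < 7·(ε/7) = ε.

δ = min(1, ε/7)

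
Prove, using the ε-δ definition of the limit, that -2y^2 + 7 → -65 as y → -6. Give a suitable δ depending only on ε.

δ = min(2, ε/28)

Fix ε > 0. We want δ > 0 such that 0 < |y + 6| < δ implies |(-2y^2 + 7) + 65| < ε.
(-2y^2 + 7) + 65 = -2y^2 + 72 = (y + 6)(-2y + 12).
So |(-2y^2 + 7) + 65| = |y + 6|·|-2y + 12|.
Require δ ≤ 2. Then |y + 6| < 2 gives |y| < 8, and by the triangle inequality |-2y + 12| ≤ 2·8 + 12 = 28.
Hence |(-2y^2 + 7) + 65| ≤ 28|y + 6| < ε provided |y + 6| < ε/28.
Choosing δ = min(2, ε/28) ensures both conditions, hence |(-2y^2 + 7) + 65| < ε.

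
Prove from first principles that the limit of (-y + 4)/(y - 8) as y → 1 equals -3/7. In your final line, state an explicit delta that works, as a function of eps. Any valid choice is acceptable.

Let eps > 0. We want delta > 0 with 0 < |y − 1| < delta ⇒ |(-y + 4)/(y - 8) + 3/7| < eps.
Combining over a common denominator, (-y + 4)/(y - 8) + 3/7 = [(-y + 4)·(-7) − 3·(y - 8)] / [(-7)·(y - 8)] = 4(y − 1) / ((-7)(y - 8)).
So |(-y + 4)/(y - 8) + 3/7| = 4|y − 1| / (7·|y − 8|).
Restrict delta ≤ 7/2. Then |y − 1| < 7/2 gives |y − 8| = |(y − 1) + (-7)| ≥ 7 − 7/2 = 7/2.
Hence |(-y + 4)/(y - 8) + 3/7| < 4|y − 1|/(7·(7/2)) = (8/49)|y − 1|, which is < eps once |y − 1| < (49/8)eps.
Take delta = min(7/2, (49/8)eps). Then 0 < |y − 1| < delta forces both bounds, so |(-y + 4)/(y - 8) + 3/7| < eps.

delta = min(7/2, (49/8)eps)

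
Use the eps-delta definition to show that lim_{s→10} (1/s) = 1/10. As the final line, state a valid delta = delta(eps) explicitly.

Let eps > 0. We seek delta > 0 such that 0 < |s − 10| < delta implies |1/s − (1/10)| < eps.
|1/s − (1/10)| = |10 − s|/(10·|s|) = |s − 10|/(10|s|).
Restrict delta ≤ 5. Then |s − 10| < 5 gives |s| > 5, so 10|s| > 50.
Then |1/s − (1/10)| < |s − 10|/50, which is < eps when |s − 10| < 50eps.
Take delta = min(5, 50eps). Then 0 < |s − 10| < delta gives both |s − 10| < 5 and |s − 10| < 50eps, so |1/s − (1/10)| < eps.

delta = min(5, 50eps)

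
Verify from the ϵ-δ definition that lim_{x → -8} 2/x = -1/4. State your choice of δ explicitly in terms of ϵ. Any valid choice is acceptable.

δ = min(4, 16ϵ)

Suppose ϵ > 0. We seek δ > 0 such that 0 < |x + 8| < δ implies |2/x + 1/4| < ϵ.
|2/x + 1/4| = 2·|-8 − x|/(8·|x|) = 2|x + 8|/(8|x|).
Require δ ≤ 4 so that |x| > 8 − 4 = 4, hence 8|x| > 32.
Then |2/x + 1/4| < 2|x + 8|/32, which is < ϵ when |x + 8| < 16ϵ.
Take δ = min(4, 16ϵ). Then 0 < |x + 8| < δ gives both |x + 8| < 4 and |x + 8| < 16ϵ, so |2/x + 1/4| < ϵ.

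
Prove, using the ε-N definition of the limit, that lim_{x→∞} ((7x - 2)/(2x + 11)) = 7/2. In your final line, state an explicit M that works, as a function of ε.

Fix ε > 0. We seek M > 0 such that x > M implies |(7x - 2)/(2x + 11) − (7/2)| < ε.
(7x - 2)/(2x + 11) − (7/2) = (2(7x - 2) − 7(2x + 11)) / (2(2x + 11)) = -81/(2(2x + 11)).
For x > 0 we have 2x + 11 > 2x, so |(7x - 2)/(2x + 11) − (7/2)| = 81/(2(2x + 11)) < 81/(2·2x) = (81/4)/x.
Thus |(7x - 2)/(2x + 11) − (7/2)| < ε whenever x > (81/4)/ε.
Take M = (81/4)/ε. If x > M then |(7x - 2)/(2x + 11) − (7/2)| < (81/4)/x < ε.

M = (81/4)/ε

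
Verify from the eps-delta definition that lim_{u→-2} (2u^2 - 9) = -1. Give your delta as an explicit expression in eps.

delta = min(1, eps/10)

Let eps > 0 be given. We want delta > 0 such that 0 < |u + 2| < delta implies |(2u^2 - 9) + 1| < eps.
(2u^2 - 9) + 1 = 2u^2 - 8 = (u + 2)(2u - 4).
So |(2u^2 - 9) + 1| = |u + 2|·|2u - 4|.
Assume first that |u + 2| < 1, so |u| < 3. Then |2u - 4| ≤ 2·3 + 4 = 10.
Hence |(2u^2 - 9) + 1| ≤ 10|u + 2| < eps provided |u + 2| < eps/10.
Take delta = min(1, eps/10). Then 0 < |u + 2| < delta gives both |u + 2| < 1 and |u + 2| < eps/10, so |(2u^2 - 9) + 1| < eps.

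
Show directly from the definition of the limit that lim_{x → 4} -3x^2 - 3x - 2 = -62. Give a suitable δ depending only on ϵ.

δ = min(2, ϵ/33)

Let ϵ > 0 be given. We want δ > 0 such that 0 < |x − 4| < δ implies |(-3x^2 - 3x - 2) + 62| < ϵ.
(-3x^2 - 3x - 2) + 62 = -3x^2 - 3x + 60 = (x − 4)(-3x - 15).
So |(-3x^2 - 3x - 2) + 62| = |x − 4|·|-3x - 15|.
Assume first that |x − 4| < 2, so |x| < 6. Then |-3x - 15| ≤ 3·6 + 15 = 33.
Hence |(-3x^2 - 3x - 2) + 62| ≤ 33|x − 4| < ϵ provided |x − 4| < ϵ/33.
Choosing δ = min(2, ϵ/33) ensures both conditions, hence |(-3x^2 - 3x - 2) + 62| < ϵ.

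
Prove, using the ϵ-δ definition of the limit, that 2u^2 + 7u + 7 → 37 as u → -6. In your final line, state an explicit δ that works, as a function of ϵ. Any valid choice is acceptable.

Let ϵ > 0 be given. We want δ > 0 such that 0 < |u + 6| < δ implies |(2u^2 + 7u + 7) − 37| < ϵ.
(2u^2 + 7u + 7) − 37 = 2u^2 + 7u - 30 = (u + 6)(2u - 5).
So |(2u^2 + 7u + 7) − 37| = |u + 6|·|2u - 5|.
Assume first that |u + 6| < 1, so |u| < 7. Then |2u - 5| ≤ 2·7 + 5 = 19.
Hence |(2u^2 + 7u + 7) − 37| ≤ 19|u + 6| < ϵ provided |u + 6| < ϵ/19.
Take δ = min(1, ϵ/19). Then 0 < |u + 6| < δ gives both |u + 6| < 1 and |u + 6| < ϵ/19, so |(2u^2 + 7u + 7) − 37| < ϵ.

δ = min(1, ϵ/19)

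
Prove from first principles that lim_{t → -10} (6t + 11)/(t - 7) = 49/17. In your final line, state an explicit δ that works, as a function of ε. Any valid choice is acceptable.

Suppose ε > 0. We want δ > 0 with 0 < |t + 10| < δ ⇒ |(6t + 11)/(t - 7) − (49/17)| < ε.
Combining over a common denominator, (6t + 11)/(t - 7) − (49/17) = [(6t + 11)·(-17) − (-49)·(t - 7)] / [(-17)·(t - 7)] = -53(t + 10) / ((-17)(t - 7)).
So |(6t + 11)/(t - 7) − (49/17)| = 53|t + 10| / (17·|t − 7|).
Restrict δ ≤ 17/2. Then |t + 10| < 17/2 gives |t − 7| = |(t + 10) + (-17)| ≥ 17 − 17/2 = 17/2.
Hence |(6t + 11)/(t - 7) − (49/17)| < 53|t + 10|/(17·(17/2)) = (106/289)|t + 10|, which is < ε once |t + 10| < (289/106)ε.
Take δ = min(17/2, (289/106)ε). Then 0 < |t + 10| < δ forces both bounds, so |(6t + 11)/(t - 7) − (49/17)| < ε.

δ = min(17/2, (289/106)ε)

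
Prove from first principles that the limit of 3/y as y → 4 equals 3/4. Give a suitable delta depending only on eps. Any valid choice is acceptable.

Let eps > 0 be given. We seek delta > 0 such that 0 < |y − 4| < delta implies |3/y − (3/4)| < eps.
|3/y − (3/4)| = 3·|4 − y|/(4·|y|) = 3|y − 4|/(4|y|).
Restrict delta ≤ 2. Then |y − 4| < 2 gives |y| > 2, so 4|y| > 8.
Then |3/y − (3/4)| < 3|y − 4|/8, which is < eps when |y − 4| < (8/3)eps.
Take delta = min(2, (8/3)eps). Then 0 < |y − 4| < delta gives both |y − 4| < 2 and |y − 4| < (8/3)eps, so |3/y − (3/4)| < eps.

delta = min(2, (8/3)eps)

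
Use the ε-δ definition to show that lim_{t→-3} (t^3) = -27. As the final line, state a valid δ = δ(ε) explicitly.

Let ε > 0. We seek δ > 0 with 0 < |t + 3| < δ ⇒ |t^3 + 27| < ε.
Factor: t^3 + 27 = (t + 3)(t^2 - 3t + 9), so |t^3 + 27| = |t + 3|·|t^2 - 3t + 9|.
Restrict δ ≤ 1. Then |t + 3| < 1 gives |t| < 4, so by the triangle inequality |t^2 - 3t + 9| ≤ 4^2 + 3·4 + 9 = 37.
Hence |t^3 + 27| ≤ 37|t + 3|, which is < ε once |t + 3| < ε/37.
Take δ = min(1, ε/37). If 0 < |t + 3| < δ then both bounds hold and |t^3 + 27| ≤ 37|t + 3| < 37·(ε/37) = ε.

δ = min(1, ε/37)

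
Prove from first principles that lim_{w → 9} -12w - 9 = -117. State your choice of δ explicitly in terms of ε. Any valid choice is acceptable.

δ = ε/12

Let ε > 0. We need δ > 0 so that 0 < |w − 9| < δ implies |(-12w - 9) + 117| < ε.
Since (-12w - 9) + 117 = -12(w − 9), we have |(-12w - 9) + 117| = 12|w − 9|.
Thus it suffices that |w − 9| < ε/12.
Take δ = ε/12. If 0 < |w − 9| < δ then |(-12w - 9) + 117| = 12|w − 9| < 12·(ε/12) = ε.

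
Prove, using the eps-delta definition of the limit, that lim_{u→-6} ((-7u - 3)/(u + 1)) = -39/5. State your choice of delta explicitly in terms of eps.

delta = min(5/2, (25/8)eps)

Let eps > 0 be given. We want delta > 0 with 0 < |u + 6| < delta ⇒ |(-7u - 3)/(u + 1) + 39/5| < eps.
Combining over a common denominator, (-7u - 3)/(u + 1) + 39/5 = [(-7u - 3)·(-5) − 39·(u + 1)] / [(-5)·(u + 1)] = -4(u + 6) / ((-5)(u + 1)).
So |(-7u - 3)/(u + 1) + 39/5| = 4|u + 6| / (5·|u + 1|).
Restrict delta ≤ 5/2. Then |u + 6| < 5/2 gives |u + 1| = |(u + 6) + (-5)| ≥ 5 − 5/2 = 5/2.
Hence |(-7u - 3)/(u + 1) + 39/5| < 4|u + 6|/(5·(5/2)) = (8/25)|u + 6|, which is < eps once |u + 6| < (25/8)eps.
Take delta = min(5/2, (25/8)eps). Then 0 < |u + 6| < delta forces both bounds, so |(-7u - 3)/(u + 1) + 39/5| < eps.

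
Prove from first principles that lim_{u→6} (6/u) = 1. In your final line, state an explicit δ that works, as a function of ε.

Suppose ε > 0. We seek δ > 0 such that 0 < |u − 6| < δ implies |6/u − 1| < ε.
|6/u − 1| = 6·|6 − u|/(6·|u|) = 6|u − 6|/(6|u|).
Restrict δ ≤ 3. Then |u − 6| < 3 gives |u| > 3, so 6|u| > 18.
Then |6/u − 1| < 6|u − 6|/18, which is < ε when |u − 6| < 3ε.
Take δ = min(3, 3ε). Then 0 < |u − 6| < δ gives both |u − 6| < 3 and |u − 6| < 3ε, so |6/u − 1| < ε.

δ = min(3, 3ε)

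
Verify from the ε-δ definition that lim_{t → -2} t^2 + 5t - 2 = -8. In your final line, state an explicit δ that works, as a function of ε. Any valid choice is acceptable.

Fix ε > 0. We want δ > 0 such that 0 < |t + 2| < δ implies |(t^2 + 5t - 2) + 8| < ε.
(t^2 + 5t - 2) + 8 = t^2 + 5t + 6 = (t + 2)(t + 3).
So |(t^2 + 5t - 2) + 8| = |t + 2|·|t + 3|.
Assume first that |t + 2| < 1, so |t| < 3. Then |t + 3| ≤ 3 + 3 = 6.
Hence |(t^2 + 5t - 2) + 8| ≤ 6|t + 2| < ε provided |t + 2| < ε/6.
Choosing δ = min(1, ε/6) ensures both conditions, hence |(t^2 + 5t - 2) + 8| < ε.

δ = min(1, ε/6)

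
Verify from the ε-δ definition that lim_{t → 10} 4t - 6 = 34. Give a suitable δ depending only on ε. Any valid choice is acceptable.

δ = ε/4

Let ε > 0 be given. We need δ > 0 so that 0 < |t − 10| < δ implies |(4t - 6) − 34| < ε.
Since (4t - 6) − 34 = 4(t − 10), we have |(4t - 6) − 34| = 4|t − 10|.
Thus it suffices that |t − 10| < ε/4.
Choosing δ = ε/4 gives |(4t - 6) − 34| = 4|t − 10| < ε whenever |t − 10| < δ.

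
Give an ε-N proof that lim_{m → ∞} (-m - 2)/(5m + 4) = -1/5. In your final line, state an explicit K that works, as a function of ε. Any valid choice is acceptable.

K = (6/25)/ε

Fix ε > 0. For m ≥ 1, |(-m - 2)/(5m + 4) + 1/5| = |-6|/(5(5m + 4)) = 6/(5(5m + 4)).
Since 5m + 4 ≥ 5m for m ≥ 1, this is ≤ 6/(5·5m) = (6/25)/m.
So |(-m - 2)/(5m + 4) + 1/5| < ε whenever m > (6/25)/ε.
Take K = (6/25)/ε. If m > K then |(-m - 2)/(5m + 4) + 1/5| ≤ (6/25)/m < ε.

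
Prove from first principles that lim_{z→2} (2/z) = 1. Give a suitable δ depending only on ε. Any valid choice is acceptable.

δ = min(1, ε)

Fix ε > 0. We seek δ > 0 such that 0 < |z − 2| < δ implies |2/z − 1| < ε.
|2/z − 1| = 2·|2 − z|/(2·|z|) = 2|z − 2|/(2|z|).
Require δ ≤ 1 so that |z| > 2 − 1 = 1, hence 2|z| > 2.
Then |2/z − 1| < 2|z − 2|/2, which is < ε when |z − 2| < ε.
Take δ = min(1, ε). Then 0 < |z − 2| < δ gives both |z − 2| < 1 and |z − 2| < ε, so |2/z − 1| < ε.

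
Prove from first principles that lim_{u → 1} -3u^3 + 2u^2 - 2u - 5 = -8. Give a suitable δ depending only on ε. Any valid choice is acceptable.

δ = min(1, ε/17)

Let ε > 0. We want δ > 0 such that 0 < |u − 1| < δ implies |(-3u^3 + 2u^2 - 2u - 5) + 8| < ε.
(-3u^3 + 2u^2 - 2u - 5) + 8 = -3u^3 + 2u^2 - 2u + 3 = (u − 1)(-3u^2 - u - 3).
So |(-3u^3 + 2u^2 - 2u - 5) + 8| = |u − 1|·|-3u^2 - u - 3|.
Assume first that |u − 1| < 1, so |u| < 2. Then |-3u^2 - u - 3| ≤ 3·2^2 + 2 + 3 = 17.
Hence |(-3u^3 + 2u^2 - 2u - 5) + 8| ≤ 17|u − 1| < ε provided |u − 1| < ε/17.
Take δ = min(1, ε/17). Then 0 < |u − 1| < δ gives both |u − 1| < 1 and |u − 1| < ε/17, so |(-3u^3 + 2u^2 - 2u - 5) + 8| < ε.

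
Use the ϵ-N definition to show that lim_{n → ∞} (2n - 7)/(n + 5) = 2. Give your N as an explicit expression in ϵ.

N = 17/ϵ

Let ϵ > 0. For n ≥ 1, |(2n - 7)/(n + 5) − 2| = |-17|/((n + 5)) = 17/((n + 5)).
Since n + 5 ≥ n for n ≥ 1, this is ≤ 17/(n) = 17/n.
So |(2n - 7)/(n + 5) − 2| < ϵ whenever n > 17/ϵ.
Take N = 17/ϵ. If n > N then |(2n - 7)/(n + 5) − 2| ≤ 17/n < ϵ.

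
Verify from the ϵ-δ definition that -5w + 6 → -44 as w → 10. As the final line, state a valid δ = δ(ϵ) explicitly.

Let ϵ > 0 be given. We need δ > 0 so that 0 < |w − 10| < δ implies |(-5w + 6) + 44| < ϵ.
|(-5w + 6) + 44| = |-5w + 50| = 5|w − 10|.
Thus it suffices that |w − 10| < ϵ/5.
Choosing δ = ϵ/5 gives |(-5w + 6) + 44| = 5|w − 10| < ϵ whenever |w − 10| < δ.

δ = ϵ/5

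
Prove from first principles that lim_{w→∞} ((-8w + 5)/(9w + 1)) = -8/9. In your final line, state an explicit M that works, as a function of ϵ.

Fix ϵ > 0. We seek M > 0 such that w > M implies |(-8w + 5)/(9w + 1) + 8/9| < ϵ.
(-8w + 5)/(9w + 1) + 8/9 = (9(-8w + 5) − (-8)(9w + 1)) / (9(9w + 1)) = 53/(9(9w + 1)).
For w > 0 we have 9w + 1 > 9w, so |(-8w + 5)/(9w + 1) + 8/9| = 53/(9(9w + 1)) < 53/(9·9w) = (53/81)/w.
Thus |(-8w + 5)/(9w + 1) + 8/9| < ϵ whenever w > (53/81)/ϵ.
Take M = (53/81)/ϵ. If w > M then |(-8w + 5)/(9w + 1) + 8/9| < (53/81)/w < ϵ.

M = (53/81)/ϵ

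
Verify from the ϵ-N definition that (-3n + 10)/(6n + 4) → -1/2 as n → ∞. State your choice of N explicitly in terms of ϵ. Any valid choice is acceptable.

Suppose ϵ > 0. For n ≥ 1, |(-3n + 10)/(6n + 4) + 1/2| = |72|/(6(6n + 4)) = 72/(6(6n + 4)).
Since 6n + 4 ≥ 6n for n ≥ 1, this is ≤ 72/(6·6n) = 2/n.
So |(-3n + 10)/(6n + 4) + 1/2| < ϵ whenever n > 2/ϵ.
Take N = 2/ϵ. If n > N then |(-3n + 10)/(6n + 4) + 1/2| ≤ 2/n < ϵ.

N = 2/ϵ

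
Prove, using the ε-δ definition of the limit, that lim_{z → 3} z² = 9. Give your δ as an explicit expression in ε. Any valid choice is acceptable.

Fix ε > 0. We seek δ > 0 with 0 < |z − 3| < δ ⇒ |z² − 9| < ε.
Factor: z² − 9 = (z − 3)(z + 3), so |z² − 9| = |z − 3|·|z + 3|.
Restrict δ ≤ 1. Then |z − 3| < 1 gives |z| < 4, so by the triangle inequality |z + 3| ≤ 4 + 3 = 7.
Hence |z² − 9| ≤ 7|z − 3|, which is < ε once |z − 3| < ε/7.
Take δ = min(1, ε/7). If 0 < |z − 3| < δ then both bounds hold and |z² − 9| ≤ 7|z − 3| < 7·(ε/7) = ε.

δ = min(1, ε/7)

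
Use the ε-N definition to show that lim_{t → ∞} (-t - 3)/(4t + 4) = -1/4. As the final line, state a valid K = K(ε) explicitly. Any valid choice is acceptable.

K = (1/2)/ε

Let ε > 0. We seek K > 0 such that t > K implies |(-t - 3)/(4t + 4) + 1/4| < ε.
(-t - 3)/(4t + 4) + 1/4 = (4(-t - 3) − (-1)(4t + 4)) / (4(4t + 4)) = -8/(4(4t + 4)).
For t > 0 we have 4t + 4 > 4t, so |(-t - 3)/(4t + 4) + 1/4| = 8/(4(4t + 4)) < 8/(4·4t) = (1/2)/t.
Thus |(-t - 3)/(4t + 4) + 1/4| < ε whenever t > (1/2)/ε.
Take K = (1/2)/ε. If t > K then |(-t - 3)/(4t + 4) + 1/4| < (1/2)/t < ε.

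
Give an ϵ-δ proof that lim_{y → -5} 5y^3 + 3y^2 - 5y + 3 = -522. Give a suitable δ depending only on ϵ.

Let ϵ > 0. We want δ > 0 such that 0 < |y + 5| < δ implies |(5y^3 + 3y^2 - 5y + 3) + 522| < ϵ.
(5y^3 + 3y^2 - 5y + 3) + 522 = 5y^3 + 3y^2 - 5y + 525 = (y + 5)(5y^2 - 22y + 105).
So |(5y^3 + 3y^2 - 5y + 3) + 522| = |y + 5|·|5y^2 - 22y + 105|.
Require δ ≤ 1. Then |y + 5| < 1 gives |y| < 6, and by the triangle inequality |5y^2 - 22y + 105| ≤ 5·6^2 + 22·6 + 105 = 417.
Hence |(5y^3 + 3y^2 - 5y + 3) + 522| ≤ 417|y + 5| < ϵ provided |y + 5| < ϵ/417.
Take δ = min(1, ϵ/417). Then 0 < |y + 5| < δ gives both |y + 5| < 1 and |y + 5| < ϵ/417, so |(5y^3 + 3y^2 - 5y + 3) + 522| < ϵ.

δ = min(1, ϵ/417)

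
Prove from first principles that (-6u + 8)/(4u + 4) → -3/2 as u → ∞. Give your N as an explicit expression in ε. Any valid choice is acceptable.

Suppose ε > 0. We seek N > 0 such that u > N implies |(-6u + 8)/(4u + 4) + 3/2| < ε.
(-6u + 8)/(4u + 4) + 3/2 = (4(-6u + 8) − (-6)(4u + 4)) / (4(4u + 4)) = 56/(4(4u + 4)).
For u > 0 we have 4u + 4 > 4u, so |(-6u + 8)/(4u + 4) + 3/2| = 56/(4(4u + 4)) < 56/(4·4u) = (7/2)/u.
Thus |(-6u + 8)/(4u + 4) + 3/2| < ε whenever u > (7/2)/ε.
Take N = (7/2)/ε. If u > N then |(-6u + 8)/(4u + 4) + 3/2| < (7/2)/u < ε.

N = (7/2)/ε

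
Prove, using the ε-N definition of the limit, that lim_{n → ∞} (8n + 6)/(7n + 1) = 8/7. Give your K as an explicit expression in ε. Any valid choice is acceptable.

K = (34/49)/ε

Let ε > 0. For n ≥ 1, |(8n + 6)/(7n + 1) − (8/7)| = |34|/(7(7n + 1)) = 34/(7(7n + 1)).
Since 7n + 1 ≥ 7n for n ≥ 1, this is ≤ 34/(7·7n) = (34/49)/n.
So |(8n + 6)/(7n + 1) − (8/7)| < ε whenever n > (34/49)/ε.
Take K = (34/49)/ε. If n > K then |(8n + 6)/(7n + 1) − (8/7)| ≤ (34/49)/n < ε.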